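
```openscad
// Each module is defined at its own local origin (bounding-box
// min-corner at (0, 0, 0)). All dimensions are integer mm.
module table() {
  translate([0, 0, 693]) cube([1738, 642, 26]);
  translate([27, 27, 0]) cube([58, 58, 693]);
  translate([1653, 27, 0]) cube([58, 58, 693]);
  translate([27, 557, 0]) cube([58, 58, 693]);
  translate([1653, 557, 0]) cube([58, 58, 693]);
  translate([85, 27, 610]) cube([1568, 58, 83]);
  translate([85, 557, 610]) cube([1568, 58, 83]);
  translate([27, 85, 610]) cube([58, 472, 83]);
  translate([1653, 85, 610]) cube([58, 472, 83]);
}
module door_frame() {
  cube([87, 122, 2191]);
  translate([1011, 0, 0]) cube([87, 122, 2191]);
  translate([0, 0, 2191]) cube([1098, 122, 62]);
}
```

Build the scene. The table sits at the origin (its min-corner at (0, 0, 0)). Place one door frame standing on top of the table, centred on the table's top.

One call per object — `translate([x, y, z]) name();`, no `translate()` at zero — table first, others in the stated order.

table();
translate([320, 260, 719]) door_frame();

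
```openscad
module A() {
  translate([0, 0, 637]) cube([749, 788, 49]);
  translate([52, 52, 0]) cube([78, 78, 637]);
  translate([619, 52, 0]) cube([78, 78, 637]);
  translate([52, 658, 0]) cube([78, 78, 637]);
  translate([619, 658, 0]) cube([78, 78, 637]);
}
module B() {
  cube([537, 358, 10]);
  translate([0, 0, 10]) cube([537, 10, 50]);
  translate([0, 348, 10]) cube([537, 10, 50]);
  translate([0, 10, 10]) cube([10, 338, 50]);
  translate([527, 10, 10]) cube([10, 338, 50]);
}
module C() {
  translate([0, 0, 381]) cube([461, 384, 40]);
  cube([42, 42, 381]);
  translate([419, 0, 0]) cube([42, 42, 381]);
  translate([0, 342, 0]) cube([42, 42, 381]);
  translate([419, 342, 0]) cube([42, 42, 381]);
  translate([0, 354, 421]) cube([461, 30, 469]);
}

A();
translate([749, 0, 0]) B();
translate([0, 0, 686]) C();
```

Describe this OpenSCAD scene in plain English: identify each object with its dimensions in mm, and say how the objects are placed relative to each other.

A is a table: top 749 mm (x) × 788 mm (y), 49 mm thick, upper face at z = 686 mm, on four 78×78 mm square legs, each inset 52 mm from the nearest pair of top edges, running from z = 0 to the bottom of the top.

B is an open-topped rectangular box: outside dimensions 537×358×60 mm, with a uniform wall and base thickness of 10 mm. The base is a full 537×358 slab on the floor; four walls sit on top of the base. The front and back walls (the −y and +y sides) span the full width; the two side walls fit between them.

C is a chair: 461×384 mm seat, 40 mm thick, top at z = 421 mm, on four 42 mm square corner legs flush with the seat edges. A 30 mm thick backrest slab spans the full seat width, extending 469 mm above the seat top, its back face flush with the seat's +y edge.

The open box is against the table's +x side, with their −y faces flush. The chair is on top of the table.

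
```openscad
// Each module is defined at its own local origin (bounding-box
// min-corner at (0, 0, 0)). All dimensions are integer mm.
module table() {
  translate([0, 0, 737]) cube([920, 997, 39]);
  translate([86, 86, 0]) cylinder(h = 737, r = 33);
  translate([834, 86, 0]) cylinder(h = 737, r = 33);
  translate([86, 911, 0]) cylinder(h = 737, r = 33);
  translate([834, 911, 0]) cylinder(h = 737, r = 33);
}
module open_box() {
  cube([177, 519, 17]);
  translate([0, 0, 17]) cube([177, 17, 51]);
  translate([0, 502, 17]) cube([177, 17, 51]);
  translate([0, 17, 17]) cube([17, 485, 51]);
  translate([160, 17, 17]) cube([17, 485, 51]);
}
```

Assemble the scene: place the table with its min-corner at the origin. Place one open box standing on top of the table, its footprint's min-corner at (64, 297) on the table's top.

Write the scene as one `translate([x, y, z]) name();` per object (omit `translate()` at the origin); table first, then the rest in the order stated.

table();
translate([64, 297, 776]) open_box();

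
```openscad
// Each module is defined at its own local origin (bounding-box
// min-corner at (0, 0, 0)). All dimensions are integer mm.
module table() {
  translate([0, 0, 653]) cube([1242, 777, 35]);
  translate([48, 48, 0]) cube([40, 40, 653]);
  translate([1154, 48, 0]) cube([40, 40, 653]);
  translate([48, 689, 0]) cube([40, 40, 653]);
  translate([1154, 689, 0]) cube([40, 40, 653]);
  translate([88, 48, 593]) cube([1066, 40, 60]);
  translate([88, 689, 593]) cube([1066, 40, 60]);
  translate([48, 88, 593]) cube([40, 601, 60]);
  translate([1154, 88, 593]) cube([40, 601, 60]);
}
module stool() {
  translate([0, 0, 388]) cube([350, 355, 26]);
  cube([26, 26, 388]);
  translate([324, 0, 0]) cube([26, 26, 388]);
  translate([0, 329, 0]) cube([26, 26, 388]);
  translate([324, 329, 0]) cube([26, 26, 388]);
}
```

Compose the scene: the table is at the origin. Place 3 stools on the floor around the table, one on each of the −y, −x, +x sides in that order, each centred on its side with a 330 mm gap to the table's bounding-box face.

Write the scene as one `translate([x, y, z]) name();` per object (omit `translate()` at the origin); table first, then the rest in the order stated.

table();
translate([446, -685, 0]) stool();
translate([-680, 211, 0]) stool();
translate([1572, 211, 0]) stool();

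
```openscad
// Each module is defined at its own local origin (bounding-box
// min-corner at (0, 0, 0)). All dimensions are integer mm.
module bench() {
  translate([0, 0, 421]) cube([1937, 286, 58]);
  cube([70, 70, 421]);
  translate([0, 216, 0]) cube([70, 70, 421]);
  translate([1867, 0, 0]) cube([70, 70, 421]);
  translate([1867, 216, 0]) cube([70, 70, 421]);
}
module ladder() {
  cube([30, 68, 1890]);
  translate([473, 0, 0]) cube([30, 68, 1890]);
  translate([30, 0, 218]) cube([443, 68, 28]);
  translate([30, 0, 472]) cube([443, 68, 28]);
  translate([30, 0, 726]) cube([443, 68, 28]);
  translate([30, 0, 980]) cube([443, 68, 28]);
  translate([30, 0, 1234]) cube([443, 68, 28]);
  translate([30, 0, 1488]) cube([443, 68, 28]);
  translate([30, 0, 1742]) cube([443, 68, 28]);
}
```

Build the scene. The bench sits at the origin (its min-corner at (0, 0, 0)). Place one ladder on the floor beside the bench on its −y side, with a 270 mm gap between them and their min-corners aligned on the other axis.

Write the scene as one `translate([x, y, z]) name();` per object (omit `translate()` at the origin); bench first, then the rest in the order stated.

bench();
translate([0, -338, 0]) ladder();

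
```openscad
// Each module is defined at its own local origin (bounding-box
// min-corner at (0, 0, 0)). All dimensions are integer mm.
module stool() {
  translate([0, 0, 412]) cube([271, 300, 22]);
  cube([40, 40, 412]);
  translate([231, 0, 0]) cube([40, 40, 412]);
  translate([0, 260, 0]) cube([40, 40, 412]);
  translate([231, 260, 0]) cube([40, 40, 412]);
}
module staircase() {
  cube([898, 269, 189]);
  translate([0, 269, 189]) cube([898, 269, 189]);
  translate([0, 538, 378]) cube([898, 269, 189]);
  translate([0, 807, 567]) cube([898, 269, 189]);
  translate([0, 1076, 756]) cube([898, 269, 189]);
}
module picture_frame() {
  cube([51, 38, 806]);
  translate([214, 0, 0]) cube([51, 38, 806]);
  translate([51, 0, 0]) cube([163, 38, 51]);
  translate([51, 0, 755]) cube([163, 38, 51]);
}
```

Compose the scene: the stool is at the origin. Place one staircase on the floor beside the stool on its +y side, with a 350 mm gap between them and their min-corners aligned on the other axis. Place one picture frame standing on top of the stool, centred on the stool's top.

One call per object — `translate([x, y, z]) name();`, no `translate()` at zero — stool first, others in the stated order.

stool();
translate([0, 650, 0]) staircase();
translate([3, 131, 434]) picture_frame();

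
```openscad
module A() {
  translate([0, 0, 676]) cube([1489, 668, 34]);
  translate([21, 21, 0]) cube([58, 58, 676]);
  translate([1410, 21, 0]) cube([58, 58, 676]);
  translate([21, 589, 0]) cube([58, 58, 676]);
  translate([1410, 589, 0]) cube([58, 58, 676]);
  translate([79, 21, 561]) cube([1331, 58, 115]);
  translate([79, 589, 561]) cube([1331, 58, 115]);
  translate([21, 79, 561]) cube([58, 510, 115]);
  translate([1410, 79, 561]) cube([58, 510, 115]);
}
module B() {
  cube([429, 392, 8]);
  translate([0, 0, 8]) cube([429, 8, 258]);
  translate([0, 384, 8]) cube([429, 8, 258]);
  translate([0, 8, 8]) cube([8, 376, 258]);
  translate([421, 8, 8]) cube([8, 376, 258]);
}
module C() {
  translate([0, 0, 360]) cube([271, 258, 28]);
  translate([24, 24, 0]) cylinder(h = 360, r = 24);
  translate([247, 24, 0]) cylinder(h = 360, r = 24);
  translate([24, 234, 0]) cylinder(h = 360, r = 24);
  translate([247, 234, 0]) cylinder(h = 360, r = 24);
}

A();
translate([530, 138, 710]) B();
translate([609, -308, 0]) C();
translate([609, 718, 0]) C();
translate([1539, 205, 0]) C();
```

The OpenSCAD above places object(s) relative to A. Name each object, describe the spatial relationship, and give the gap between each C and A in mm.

Each stool's nearest face is 50 mm from the table's bounding box.

A is a table. B is an open box. C is a stool. The open box is on top of the table, centred. Three stools sit around the table at the −y, +y, +x sides. The gap between each stool and the table is 50 mm.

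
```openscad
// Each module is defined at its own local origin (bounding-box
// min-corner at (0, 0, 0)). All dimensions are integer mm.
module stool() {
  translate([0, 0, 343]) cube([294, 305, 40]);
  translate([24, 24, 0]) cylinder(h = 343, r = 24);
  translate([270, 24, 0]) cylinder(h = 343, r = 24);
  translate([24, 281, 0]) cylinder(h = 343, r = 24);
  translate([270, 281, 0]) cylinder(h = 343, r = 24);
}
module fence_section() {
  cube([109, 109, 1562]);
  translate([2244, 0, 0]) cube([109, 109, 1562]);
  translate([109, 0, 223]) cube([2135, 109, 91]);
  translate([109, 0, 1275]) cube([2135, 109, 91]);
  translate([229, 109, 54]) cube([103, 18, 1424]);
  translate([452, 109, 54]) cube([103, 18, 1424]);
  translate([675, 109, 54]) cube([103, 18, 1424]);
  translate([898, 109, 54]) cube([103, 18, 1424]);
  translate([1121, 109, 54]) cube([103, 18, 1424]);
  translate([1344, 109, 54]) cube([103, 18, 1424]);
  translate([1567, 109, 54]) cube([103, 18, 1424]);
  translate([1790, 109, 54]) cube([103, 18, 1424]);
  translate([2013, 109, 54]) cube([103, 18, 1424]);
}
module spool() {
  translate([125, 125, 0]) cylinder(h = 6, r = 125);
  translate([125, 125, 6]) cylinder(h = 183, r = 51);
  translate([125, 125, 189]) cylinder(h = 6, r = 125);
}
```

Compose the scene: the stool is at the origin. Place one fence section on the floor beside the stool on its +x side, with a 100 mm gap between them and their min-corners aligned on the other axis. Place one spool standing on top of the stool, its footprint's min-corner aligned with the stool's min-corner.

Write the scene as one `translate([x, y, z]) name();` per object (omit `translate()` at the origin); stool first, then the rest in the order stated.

stool();
translate([394, 0, 0]) fence_section();
translate([0, 0, 383]) spool();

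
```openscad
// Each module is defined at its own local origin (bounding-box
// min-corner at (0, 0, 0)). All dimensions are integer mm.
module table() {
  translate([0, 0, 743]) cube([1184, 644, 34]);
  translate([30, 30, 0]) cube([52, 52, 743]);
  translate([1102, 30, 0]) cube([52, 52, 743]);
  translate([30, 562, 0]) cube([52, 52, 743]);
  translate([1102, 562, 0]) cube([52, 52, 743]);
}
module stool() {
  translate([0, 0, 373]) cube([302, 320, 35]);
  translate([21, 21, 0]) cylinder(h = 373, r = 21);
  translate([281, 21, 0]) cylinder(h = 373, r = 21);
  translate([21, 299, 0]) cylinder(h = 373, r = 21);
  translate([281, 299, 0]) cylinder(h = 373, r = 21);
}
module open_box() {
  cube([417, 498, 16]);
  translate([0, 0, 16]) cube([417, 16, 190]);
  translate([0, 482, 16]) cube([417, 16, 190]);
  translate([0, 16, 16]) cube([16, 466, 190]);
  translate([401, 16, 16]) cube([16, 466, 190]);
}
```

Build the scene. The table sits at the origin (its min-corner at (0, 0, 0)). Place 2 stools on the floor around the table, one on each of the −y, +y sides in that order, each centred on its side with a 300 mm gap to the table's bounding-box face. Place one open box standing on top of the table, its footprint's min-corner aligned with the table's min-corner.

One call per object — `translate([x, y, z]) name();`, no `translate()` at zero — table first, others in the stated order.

table();
translate([441, -620, 0]) stool();
translate([441, 944, 0]) stool();
translate([0, 0, 777]) open_box();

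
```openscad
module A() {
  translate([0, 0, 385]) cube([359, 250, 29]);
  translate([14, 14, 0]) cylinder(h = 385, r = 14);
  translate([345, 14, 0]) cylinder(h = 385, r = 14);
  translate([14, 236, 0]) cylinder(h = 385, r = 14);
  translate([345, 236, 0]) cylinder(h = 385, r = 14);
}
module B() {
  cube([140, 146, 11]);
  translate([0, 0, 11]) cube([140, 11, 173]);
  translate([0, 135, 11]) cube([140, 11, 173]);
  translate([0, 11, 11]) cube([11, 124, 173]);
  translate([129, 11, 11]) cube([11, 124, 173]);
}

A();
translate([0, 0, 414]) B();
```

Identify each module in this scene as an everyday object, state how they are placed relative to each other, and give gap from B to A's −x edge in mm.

A is a stool. B is an open box. The open box is on top of the stool. The gap from the open box to the stool's −x edge is 0 mm.

The open box's min-x is at 0; the stool's min-x is 0; gap = 0 mm.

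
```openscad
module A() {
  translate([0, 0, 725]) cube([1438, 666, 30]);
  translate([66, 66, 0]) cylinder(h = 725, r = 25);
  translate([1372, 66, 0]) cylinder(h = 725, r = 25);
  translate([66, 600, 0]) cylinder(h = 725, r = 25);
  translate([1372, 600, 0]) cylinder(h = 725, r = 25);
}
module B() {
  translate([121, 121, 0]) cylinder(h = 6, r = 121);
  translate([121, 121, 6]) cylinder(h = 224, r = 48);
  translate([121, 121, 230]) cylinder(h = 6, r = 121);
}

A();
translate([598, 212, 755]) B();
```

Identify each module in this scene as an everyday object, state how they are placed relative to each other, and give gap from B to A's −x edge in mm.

The spool's min-x is at 598; the table's min-x is 0; gap = 598 mm.

A is a table. B is a spool. The spool is on top of the table, centred. The gap from the spool to the table's −x edge is 598 mm.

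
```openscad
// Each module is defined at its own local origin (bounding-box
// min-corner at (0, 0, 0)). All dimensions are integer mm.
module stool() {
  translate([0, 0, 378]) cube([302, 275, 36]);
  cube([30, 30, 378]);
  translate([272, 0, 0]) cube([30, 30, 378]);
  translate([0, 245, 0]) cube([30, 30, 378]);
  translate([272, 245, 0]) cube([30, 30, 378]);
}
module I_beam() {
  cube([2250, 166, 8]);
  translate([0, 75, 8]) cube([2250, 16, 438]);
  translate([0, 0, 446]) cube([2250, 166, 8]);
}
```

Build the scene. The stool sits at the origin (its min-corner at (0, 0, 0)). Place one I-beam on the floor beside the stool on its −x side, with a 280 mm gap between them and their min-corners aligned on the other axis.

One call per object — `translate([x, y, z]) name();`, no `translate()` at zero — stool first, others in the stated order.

stool();
translate([-2530, 0, 0]) I_beam();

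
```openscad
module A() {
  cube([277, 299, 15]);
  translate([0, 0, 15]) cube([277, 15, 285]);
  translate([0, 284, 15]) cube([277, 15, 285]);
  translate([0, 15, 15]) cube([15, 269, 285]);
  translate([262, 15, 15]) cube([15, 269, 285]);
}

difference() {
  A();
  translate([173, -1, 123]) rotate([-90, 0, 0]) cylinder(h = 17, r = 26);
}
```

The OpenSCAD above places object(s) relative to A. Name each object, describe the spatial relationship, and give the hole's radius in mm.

A is an open box. The open box has a circular hole through its front wall. The hole's radius is 26 mm.

The subtracted cylinder has r = 26 mm.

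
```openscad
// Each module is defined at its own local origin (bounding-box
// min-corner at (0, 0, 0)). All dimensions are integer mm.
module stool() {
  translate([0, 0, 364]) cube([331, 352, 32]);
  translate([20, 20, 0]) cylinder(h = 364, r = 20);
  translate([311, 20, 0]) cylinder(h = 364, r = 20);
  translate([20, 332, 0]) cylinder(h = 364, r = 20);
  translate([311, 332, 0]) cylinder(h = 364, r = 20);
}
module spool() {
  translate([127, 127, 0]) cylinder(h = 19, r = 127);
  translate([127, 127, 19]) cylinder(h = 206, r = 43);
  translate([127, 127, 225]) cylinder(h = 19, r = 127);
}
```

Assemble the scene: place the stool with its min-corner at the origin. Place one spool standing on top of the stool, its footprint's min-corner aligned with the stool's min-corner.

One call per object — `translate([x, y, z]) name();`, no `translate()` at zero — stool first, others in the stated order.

stool();
translate([0, 0, 396]) spool();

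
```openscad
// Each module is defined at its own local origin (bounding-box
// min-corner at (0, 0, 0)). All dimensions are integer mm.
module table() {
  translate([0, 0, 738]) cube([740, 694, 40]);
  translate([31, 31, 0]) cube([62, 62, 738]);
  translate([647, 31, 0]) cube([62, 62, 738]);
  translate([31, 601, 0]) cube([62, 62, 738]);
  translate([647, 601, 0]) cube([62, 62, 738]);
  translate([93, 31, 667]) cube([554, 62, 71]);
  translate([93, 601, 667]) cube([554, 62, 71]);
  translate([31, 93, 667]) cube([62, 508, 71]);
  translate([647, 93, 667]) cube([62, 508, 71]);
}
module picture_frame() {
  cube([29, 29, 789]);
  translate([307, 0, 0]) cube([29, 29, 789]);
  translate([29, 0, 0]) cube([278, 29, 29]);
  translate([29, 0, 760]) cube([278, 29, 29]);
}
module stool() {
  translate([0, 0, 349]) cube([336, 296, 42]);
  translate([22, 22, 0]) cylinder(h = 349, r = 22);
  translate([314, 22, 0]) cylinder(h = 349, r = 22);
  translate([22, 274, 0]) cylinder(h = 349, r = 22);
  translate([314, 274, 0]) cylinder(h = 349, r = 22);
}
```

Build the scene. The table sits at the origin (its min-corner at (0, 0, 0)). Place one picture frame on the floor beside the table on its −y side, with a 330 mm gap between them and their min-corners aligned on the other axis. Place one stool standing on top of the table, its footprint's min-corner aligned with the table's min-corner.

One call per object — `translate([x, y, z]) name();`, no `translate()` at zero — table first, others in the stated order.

table();
translate([0, -359, 0]) picture_frame();
translate([0, 0, 778]) stool();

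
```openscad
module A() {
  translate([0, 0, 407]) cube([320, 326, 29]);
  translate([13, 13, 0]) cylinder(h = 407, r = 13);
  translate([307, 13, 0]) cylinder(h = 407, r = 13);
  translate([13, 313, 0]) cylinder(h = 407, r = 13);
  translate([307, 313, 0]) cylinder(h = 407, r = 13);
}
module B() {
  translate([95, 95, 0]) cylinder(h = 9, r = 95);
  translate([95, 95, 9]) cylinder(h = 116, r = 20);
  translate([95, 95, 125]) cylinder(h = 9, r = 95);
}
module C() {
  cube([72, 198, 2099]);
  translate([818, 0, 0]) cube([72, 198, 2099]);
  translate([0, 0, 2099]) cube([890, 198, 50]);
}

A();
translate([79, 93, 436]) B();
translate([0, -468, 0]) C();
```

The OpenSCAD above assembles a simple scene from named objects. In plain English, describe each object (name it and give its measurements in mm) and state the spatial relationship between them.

A is a simple wooden stool: a rectangular seat 320 mm (x) by 326 mm (y), 29 mm thick, top face at z = 436 mm, on four round legs, each 26 mm in diameter. The legs rest on z = 0, each leg's axis is inset half a diameter from the nearest pair of seat edges (so the leg's bounding box is flush with the corner).

B is a spool: two coaxial disc flanges of radius 95 mm and thickness 9 mm, joined by a core cylinder of radius 20 mm and height 116 mm. The lower flange rests on z = 0 and the three cylinders share a vertical axis.

C is a door frame. The clear opening is 746 mm wide and 2099 mm high. Two 72 mm wide jambs, 198 mm deep, stand either side of the opening from the floor to the top of the opening. A 50 mm thick head sits across the top of both jambs, spanning the full outside width of the frame.

The spool is on top of the stool. The door frame is on the floor beside the stool on its −y side.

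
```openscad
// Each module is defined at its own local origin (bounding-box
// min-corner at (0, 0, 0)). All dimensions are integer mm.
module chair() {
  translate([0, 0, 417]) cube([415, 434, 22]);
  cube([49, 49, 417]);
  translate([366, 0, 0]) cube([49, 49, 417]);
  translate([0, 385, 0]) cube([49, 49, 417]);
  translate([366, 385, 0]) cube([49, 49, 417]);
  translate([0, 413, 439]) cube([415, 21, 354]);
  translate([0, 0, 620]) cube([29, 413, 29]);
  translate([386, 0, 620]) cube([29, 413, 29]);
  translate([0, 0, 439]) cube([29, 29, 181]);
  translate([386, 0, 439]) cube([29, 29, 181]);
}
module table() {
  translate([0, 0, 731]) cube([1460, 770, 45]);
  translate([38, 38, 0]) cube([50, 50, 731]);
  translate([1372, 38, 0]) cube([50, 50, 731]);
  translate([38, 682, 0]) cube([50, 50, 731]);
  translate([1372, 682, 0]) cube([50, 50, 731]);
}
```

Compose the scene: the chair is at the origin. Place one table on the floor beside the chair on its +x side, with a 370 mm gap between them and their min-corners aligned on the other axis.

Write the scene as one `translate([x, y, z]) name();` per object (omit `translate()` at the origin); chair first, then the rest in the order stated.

chair();
translate([785, 0, 0]) table();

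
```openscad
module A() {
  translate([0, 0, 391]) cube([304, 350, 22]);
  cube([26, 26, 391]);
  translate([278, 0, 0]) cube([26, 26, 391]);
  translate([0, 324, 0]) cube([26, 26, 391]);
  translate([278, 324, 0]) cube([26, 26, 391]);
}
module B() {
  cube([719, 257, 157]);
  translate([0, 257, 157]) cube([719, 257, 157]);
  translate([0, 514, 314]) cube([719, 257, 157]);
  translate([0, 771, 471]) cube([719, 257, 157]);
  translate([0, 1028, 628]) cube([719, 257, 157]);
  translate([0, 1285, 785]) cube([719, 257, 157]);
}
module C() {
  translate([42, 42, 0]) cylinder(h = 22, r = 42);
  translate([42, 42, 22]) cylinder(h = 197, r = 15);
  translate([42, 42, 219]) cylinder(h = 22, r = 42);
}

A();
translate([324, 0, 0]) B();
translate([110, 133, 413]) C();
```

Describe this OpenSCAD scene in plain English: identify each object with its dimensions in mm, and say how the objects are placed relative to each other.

A is a four-legged stool. The seat is 304×350 mm, 22 mm thick, top at z = 413 mm. It stands on four square legs, each 26×26 mm in cross-section, from z = 0 to the seat underside, each flush with a corner of the seat.

B is a straight staircase of 6 solid steps. Each step is 719 mm wide (x), 257 mm deep (y, the going) and 157 mm tall (the rise). The first step rests on the floor; each subsequent step sits one going further in +y and one rise higher in +z, directly behind and above the previous step with no overlap.

C is a spool: two coaxial disc flanges of radius 42 mm and thickness 22 mm, joined by a core cylinder of radius 15 mm and height 197 mm. The lower flange rests on z = 0 and the three cylinders share a vertical axis.

The staircase is on the floor beside the stool on its +x side. The spool is on top of the stool, centred.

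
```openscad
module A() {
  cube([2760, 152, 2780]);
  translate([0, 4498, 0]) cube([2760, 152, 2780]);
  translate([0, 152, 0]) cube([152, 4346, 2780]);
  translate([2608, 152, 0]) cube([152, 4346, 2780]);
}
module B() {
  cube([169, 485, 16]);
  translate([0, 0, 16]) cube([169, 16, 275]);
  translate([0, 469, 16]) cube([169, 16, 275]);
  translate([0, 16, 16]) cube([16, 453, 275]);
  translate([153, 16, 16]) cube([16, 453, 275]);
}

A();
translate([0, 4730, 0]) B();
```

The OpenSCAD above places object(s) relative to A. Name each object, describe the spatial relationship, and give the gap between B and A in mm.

The open box's nearest face is 80 mm from the house frame's +y face.

A is a house frame. B is an open box. The open box is on the floor beside the house frame on its +y side. The gap between the open box and the house frame is 80 mm.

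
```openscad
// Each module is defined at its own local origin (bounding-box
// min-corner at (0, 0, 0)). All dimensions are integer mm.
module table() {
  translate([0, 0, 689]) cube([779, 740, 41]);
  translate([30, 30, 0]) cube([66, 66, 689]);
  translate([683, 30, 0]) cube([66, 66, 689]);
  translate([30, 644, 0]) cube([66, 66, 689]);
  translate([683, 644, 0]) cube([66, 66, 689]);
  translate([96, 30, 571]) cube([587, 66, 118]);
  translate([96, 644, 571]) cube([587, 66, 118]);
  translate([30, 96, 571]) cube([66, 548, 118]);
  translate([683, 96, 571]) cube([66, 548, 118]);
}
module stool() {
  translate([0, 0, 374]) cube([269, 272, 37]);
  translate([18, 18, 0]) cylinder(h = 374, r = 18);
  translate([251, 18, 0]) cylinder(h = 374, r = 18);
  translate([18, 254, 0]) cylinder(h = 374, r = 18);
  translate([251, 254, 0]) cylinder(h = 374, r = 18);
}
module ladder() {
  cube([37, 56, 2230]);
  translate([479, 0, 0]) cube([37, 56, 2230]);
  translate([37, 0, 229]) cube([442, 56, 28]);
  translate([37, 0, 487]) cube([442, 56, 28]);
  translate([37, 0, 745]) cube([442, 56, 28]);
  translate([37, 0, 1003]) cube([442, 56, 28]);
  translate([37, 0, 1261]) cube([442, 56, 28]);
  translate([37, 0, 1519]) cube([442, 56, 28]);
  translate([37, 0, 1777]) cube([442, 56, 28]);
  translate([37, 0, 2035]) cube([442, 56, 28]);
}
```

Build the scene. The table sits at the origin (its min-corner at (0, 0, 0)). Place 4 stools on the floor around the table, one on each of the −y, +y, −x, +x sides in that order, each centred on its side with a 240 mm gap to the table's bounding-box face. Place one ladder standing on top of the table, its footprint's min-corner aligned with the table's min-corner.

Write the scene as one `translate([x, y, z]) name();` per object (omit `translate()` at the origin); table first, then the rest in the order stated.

table();
translate([255, -512, 0]) stool();
translate([255, 980, 0]) stool();
translate([-509, 234, 0]) stool();
translate([1019, 234, 0]) stool();
translate([0, 0, 730]) ladder();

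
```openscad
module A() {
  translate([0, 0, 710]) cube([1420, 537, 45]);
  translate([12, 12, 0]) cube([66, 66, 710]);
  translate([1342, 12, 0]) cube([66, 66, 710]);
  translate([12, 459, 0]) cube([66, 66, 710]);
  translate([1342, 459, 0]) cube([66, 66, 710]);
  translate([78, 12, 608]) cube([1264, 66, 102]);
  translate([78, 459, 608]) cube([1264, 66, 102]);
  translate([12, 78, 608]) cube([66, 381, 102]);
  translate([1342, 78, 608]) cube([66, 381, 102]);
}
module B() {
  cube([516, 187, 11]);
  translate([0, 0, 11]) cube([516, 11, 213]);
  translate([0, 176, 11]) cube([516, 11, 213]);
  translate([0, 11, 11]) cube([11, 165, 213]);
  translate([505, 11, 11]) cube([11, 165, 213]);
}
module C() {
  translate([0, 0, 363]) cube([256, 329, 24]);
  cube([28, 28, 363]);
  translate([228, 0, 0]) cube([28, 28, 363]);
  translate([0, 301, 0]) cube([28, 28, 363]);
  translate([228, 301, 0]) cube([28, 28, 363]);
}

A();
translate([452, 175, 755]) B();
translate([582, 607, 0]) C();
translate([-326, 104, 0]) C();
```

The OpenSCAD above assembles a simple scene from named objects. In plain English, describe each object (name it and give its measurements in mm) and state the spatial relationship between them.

A is a table: top 1420 mm (x) × 537 mm (y), 45 mm thick, upper face at z = 755 mm, on four 66×66 mm square legs, each inset 12 mm from the nearest pair of top edges, running from z = 0 to the bottom of the top. Four apron rails, 66 mm thick and 102 mm tall, run between adjacent legs with their top edges flush with the underside of the top and their outer faces flush with the legs' outer faces.

B is an open-topped rectangular box: outside dimensions 516×187×224 mm, with a uniform wall and base thickness of 11 mm. The base is a full 516×187 slab on the floor; four walls sit on top of the base. The front and back walls (the −y and +y sides) span the full width; the two side walls fit between them.

C is a simple wooden stool: a rectangular seat 256 mm (x) by 329 mm (y), 24 mm thick, top face at z = 387 mm, on four square legs, each 28×28 mm in cross-section. The legs rest on z = 0, each flush with a corner of the seat.

The open box is on top of the table, centred. Two stools sit around the table at the +y, −x sides.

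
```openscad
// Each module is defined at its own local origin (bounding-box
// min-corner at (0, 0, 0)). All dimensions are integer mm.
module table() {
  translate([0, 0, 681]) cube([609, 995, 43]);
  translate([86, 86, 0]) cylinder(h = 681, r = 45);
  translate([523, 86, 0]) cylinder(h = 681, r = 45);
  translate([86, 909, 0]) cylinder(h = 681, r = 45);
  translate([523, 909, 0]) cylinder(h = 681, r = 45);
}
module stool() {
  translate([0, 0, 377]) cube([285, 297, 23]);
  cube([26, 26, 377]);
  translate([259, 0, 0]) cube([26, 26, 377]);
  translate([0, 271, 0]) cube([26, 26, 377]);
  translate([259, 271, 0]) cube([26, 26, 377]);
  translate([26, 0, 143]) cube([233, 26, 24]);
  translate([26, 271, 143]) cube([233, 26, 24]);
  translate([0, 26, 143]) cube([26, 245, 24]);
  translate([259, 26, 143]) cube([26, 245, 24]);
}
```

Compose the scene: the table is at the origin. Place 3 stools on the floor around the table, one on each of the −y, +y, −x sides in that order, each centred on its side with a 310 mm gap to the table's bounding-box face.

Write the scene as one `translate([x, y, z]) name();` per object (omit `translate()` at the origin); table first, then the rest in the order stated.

table();
translate([162, -607, 0]) stool();
translate([162, 1305, 0]) stool();
translate([-595, 349, 0]) stool();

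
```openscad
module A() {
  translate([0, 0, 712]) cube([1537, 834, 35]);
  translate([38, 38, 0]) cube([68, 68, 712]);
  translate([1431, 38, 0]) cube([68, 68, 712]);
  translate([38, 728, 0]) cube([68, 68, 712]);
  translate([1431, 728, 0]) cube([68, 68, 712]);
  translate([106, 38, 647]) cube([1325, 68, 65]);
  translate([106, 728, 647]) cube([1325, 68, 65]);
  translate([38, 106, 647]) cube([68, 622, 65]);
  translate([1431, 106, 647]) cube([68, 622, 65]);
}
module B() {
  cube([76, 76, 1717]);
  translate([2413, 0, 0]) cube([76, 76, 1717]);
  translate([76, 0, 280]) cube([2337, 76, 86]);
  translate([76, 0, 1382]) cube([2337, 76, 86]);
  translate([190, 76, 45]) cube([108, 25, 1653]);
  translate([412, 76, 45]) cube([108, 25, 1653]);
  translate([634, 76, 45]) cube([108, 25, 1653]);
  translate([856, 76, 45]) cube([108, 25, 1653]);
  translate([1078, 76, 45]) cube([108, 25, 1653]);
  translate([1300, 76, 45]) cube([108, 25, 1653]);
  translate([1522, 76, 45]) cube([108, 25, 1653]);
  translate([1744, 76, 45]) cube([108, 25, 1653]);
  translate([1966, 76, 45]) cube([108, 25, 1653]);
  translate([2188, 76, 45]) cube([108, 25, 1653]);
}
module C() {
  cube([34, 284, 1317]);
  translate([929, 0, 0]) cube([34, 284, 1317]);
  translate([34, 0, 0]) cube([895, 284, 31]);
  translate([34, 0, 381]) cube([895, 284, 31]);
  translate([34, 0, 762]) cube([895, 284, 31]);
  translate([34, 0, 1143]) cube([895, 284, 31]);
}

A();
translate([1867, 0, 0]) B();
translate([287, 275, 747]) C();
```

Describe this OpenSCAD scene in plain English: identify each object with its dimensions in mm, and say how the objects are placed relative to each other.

A is a table: top 1537 mm (x) × 834 mm (y), 35 mm thick, upper face at z = 747 mm, on four 68×68 mm square legs, each inset 38 mm from the nearest pair of top edges, running from z = 0 to the bottom of the top. Four apron rails, 68 mm thick and 65 mm tall, run between adjacent legs with their top edges flush with the underside of the top and their outer faces flush with the legs' outer faces.

B is a fence section. Two 76×76 mm posts, 1717 mm tall, stand on the floor with a clear span of 2337 mm between their inner faces. Two horizontal rails of 76×86 mm section span the gap between the posts with their undersides at z = 280 mm and z = 1382 mm, flush with the posts' −y face. 10 pickets, each 108 mm wide, 25 mm thick and 1653 mm tall, are fixed to the +y face of the rails with their bottoms at z = 45 mm, evenly spaced across the span with equal gaps (rounded down to the nearest mm) at the −x end and between each pair — any rounding remainder accumulates at the +x end.

C is a bookshelf 963 mm wide overall, 284 mm deep and 1317 mm tall. The two sides are 34 mm thick vertical panels. 4 horizontal shelves of 31 mm thickness span between the inner faces of the sides; the lowest shelf sits on the floor and shelves are stacked with a clear vertical gap of 350 mm between each pair.

The fence section is on the floor beside the table on its +x side. The bookshelf is on top of the table, centred.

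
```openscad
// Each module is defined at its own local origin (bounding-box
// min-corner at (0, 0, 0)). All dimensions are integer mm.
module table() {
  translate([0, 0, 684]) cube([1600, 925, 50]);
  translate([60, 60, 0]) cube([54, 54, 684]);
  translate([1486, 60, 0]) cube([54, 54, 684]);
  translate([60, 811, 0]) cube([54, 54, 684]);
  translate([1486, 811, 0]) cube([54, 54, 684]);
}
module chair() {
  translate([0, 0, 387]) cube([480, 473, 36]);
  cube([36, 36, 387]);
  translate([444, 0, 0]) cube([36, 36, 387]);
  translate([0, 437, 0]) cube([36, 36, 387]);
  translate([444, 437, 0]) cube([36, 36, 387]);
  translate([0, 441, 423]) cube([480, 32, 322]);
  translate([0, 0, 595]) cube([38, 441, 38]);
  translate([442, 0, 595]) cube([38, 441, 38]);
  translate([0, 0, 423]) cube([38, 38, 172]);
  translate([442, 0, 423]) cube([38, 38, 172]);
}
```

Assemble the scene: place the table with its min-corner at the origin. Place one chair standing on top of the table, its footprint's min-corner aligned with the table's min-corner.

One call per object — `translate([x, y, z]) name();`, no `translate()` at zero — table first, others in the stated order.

table();
translate([0, 0, 734]) chair();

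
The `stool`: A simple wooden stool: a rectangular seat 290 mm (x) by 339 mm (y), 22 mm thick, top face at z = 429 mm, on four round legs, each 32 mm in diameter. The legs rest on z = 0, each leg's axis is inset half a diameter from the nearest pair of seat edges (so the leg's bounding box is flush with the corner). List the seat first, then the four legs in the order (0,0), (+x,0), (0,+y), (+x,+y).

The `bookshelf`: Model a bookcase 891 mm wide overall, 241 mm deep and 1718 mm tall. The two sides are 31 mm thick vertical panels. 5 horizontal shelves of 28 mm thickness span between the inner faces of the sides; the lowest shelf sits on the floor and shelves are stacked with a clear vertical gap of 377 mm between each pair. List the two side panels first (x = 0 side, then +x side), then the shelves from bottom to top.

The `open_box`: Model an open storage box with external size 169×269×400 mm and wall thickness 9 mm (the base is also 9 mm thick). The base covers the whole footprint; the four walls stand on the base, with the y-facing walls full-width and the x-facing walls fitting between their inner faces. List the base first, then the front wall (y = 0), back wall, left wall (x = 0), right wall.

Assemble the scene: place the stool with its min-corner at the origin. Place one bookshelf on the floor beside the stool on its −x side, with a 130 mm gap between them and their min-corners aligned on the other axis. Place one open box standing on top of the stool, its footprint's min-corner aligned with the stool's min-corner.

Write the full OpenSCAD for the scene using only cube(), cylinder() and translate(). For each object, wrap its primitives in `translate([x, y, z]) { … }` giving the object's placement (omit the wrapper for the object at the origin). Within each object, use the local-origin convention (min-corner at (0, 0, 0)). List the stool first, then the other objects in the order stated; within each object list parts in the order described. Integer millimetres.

translate([0, 0, 407]) cube([290, 339, 22]);
translate([16, 16, 0]) cylinder(h = 407, r = 16);
translate([274, 16, 0]) cylinder(h = 407, r = 16);
translate([16, 323, 0]) cylinder(h = 407, r = 16);
translate([274, 323, 0]) cylinder(h = 407, r = 16);
translate([-1021, 0, 0]) {
  cube([31, 241, 1718]);
  translate([860, 0, 0]) cube([31, 241, 1718]);
  translate([31, 0, 0]) cube([829, 241, 28]);
  translate([31, 0, 405]) cube([829, 241, 28]);
  translate([31, 0, 810]) cube([829, 241, 28]);
  translate([31, 0, 1215]) cube([829, 241, 28]);
  translate([31, 0, 1620]) cube([829, 241, 28]);
}
translate([0, 0, 429]) {
  cube([169, 269, 9]);
  translate([0, 0, 9]) cube([169, 9, 391]);
  translate([0, 260, 9]) cube([169, 9, 391]);
  translate([0, 9, 9]) cube([9, 251, 391]);
  translate([160, 9, 9]) cube([9, 251, 391]);
}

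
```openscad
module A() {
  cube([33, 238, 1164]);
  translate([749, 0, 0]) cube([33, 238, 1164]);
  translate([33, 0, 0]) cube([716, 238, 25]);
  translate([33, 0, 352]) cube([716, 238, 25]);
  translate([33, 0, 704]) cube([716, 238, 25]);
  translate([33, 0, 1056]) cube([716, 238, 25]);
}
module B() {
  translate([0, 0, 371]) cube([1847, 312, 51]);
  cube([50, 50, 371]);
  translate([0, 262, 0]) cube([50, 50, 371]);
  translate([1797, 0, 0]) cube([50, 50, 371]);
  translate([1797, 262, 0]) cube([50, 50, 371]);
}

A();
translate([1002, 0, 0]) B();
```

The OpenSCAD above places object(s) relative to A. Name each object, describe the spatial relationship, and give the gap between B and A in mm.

A is a bookshelf. B is a bench. The bench is on the floor beside the bookshelf on its +x side. The gap between the bench and the bookshelf is 220 mm.

The bench's nearest face is 220 mm from the bookshelf's +x face.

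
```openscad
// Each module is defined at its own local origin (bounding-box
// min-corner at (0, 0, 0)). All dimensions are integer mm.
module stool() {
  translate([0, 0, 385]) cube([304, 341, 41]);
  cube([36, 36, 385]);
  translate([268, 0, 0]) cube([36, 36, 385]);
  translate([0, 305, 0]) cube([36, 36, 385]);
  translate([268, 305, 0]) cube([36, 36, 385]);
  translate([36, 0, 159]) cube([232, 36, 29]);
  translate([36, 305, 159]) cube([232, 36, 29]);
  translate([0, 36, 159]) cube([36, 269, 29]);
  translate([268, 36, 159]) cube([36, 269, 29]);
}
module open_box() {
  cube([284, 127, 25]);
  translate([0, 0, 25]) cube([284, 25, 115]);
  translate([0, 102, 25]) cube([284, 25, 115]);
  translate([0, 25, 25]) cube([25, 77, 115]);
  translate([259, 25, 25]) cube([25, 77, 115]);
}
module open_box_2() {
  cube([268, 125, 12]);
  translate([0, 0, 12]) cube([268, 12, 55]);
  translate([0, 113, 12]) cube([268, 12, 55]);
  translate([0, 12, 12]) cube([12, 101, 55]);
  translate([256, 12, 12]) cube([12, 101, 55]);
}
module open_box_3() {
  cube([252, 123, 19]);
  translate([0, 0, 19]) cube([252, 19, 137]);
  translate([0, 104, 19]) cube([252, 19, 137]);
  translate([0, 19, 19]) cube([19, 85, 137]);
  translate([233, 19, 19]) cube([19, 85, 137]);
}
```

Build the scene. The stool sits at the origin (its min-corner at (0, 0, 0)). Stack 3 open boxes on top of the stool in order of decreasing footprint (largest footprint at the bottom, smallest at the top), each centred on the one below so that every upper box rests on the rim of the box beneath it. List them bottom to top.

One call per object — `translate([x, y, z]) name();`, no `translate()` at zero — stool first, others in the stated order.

stool();
translate([10, 107, 426]) open_box();
translate([18, 108, 566]) open_box_2();
translate([26, 109, 633]) open_box_3();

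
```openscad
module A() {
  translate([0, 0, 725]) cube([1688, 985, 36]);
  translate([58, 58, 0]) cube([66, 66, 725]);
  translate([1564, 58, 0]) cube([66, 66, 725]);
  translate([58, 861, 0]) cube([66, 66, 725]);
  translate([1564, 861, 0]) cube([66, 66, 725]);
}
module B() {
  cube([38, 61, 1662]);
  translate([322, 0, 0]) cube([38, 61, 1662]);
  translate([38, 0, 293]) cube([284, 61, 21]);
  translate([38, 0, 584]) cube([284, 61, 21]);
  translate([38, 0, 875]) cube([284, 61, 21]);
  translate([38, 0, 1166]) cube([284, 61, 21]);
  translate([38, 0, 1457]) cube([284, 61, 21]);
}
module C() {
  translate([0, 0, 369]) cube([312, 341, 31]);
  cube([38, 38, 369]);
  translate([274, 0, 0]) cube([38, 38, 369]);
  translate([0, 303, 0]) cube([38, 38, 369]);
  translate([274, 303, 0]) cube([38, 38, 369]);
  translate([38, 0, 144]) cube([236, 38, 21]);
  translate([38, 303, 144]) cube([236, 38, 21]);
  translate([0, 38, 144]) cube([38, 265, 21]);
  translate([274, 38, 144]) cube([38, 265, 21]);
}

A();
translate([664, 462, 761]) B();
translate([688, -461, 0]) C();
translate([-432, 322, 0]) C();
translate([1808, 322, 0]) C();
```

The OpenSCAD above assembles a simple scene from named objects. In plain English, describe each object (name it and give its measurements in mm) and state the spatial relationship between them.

A is a table with a 1688×985 mm rectangular top, 36 mm thick, top surface at z = 761 mm, supported by four 66×66 mm square legs, each inset 58 mm from the nearest pair of top edges, running from the floor.

B is a straight ladder. Two 38×61 mm vertical rails, 1662 mm tall, stand 360 mm apart (outside-to-outside) with their front faces coplanar on the −y side. 5 rungs, each 61 mm deep and 21 mm tall, span between the inner faces of the rails, front faces flush with the rails. The lowest rung's underside is at z = 293 mm and rungs are spaced 291 mm apart (underside to underside).

C is a four-legged stool. The seat is 312×341 mm, 31 mm thick, top at z = 400 mm. It stands on four square legs, each 38×38 mm in cross-section, from z = 0 to the seat underside, each flush with a corner of the seat. Four stretchers, 38 mm wide and 21 mm tall, connect adjacent legs with their undersides at z = 144 mm, each running between the inner faces of the legs it joins and aligned with the legs' outer faces on the other axis.

The ladder is on top of the table, centred. Three stools sit around the table at the −y, −x, +x sides.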